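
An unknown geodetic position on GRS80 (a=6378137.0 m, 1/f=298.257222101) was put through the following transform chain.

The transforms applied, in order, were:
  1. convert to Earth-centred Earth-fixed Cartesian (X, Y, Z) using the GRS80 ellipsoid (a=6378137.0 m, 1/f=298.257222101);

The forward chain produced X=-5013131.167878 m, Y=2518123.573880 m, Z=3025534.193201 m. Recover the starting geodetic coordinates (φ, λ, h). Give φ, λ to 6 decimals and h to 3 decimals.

φ=28.499412°, λ=153.329368°, h=575.596 m

start: X=-5013131.1679, Y=2518123.5739, Z=3025534.1932 m
→ geod (Bowring, a=6378137.000): φ=28.49941200°, λ=153.32936800°, h=575.5960 m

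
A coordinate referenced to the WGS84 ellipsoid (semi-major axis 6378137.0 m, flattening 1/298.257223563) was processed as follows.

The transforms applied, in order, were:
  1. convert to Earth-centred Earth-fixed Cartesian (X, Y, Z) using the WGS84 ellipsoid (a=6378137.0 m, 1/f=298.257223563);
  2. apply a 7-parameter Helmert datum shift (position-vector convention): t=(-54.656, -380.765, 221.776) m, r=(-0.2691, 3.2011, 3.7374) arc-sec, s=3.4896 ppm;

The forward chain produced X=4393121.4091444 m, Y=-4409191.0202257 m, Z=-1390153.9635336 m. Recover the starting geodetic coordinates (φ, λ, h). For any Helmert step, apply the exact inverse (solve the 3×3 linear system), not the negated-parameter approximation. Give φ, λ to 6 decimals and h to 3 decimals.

start: X=4393121.4091, Y=-4409191.0202, Z=-1390153.9635 m
→ Helmert⁻¹: X=4393102.4252, Y=-4408872.6569, Z=-1390308.4615
→ geod (Bowring, a=6378137.000): φ=-12.67416400°, λ=-45.10265500°, h=224.1800 m

φ=-12.674164°, λ=-45.102655°, h=224.180 m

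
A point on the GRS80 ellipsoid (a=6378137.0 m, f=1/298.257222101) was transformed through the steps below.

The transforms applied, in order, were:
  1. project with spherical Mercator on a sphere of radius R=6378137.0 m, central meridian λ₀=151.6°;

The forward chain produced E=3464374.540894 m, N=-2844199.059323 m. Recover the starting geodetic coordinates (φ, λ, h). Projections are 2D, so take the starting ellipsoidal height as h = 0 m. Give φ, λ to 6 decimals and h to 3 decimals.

start: E=3464374.5409, N=-2844199.0593 m
→ merc⁻¹: φ=-24.74290400°, λ=-177.27899400°

φ=-24.742904°, λ=-177.278994°, h=0.000 m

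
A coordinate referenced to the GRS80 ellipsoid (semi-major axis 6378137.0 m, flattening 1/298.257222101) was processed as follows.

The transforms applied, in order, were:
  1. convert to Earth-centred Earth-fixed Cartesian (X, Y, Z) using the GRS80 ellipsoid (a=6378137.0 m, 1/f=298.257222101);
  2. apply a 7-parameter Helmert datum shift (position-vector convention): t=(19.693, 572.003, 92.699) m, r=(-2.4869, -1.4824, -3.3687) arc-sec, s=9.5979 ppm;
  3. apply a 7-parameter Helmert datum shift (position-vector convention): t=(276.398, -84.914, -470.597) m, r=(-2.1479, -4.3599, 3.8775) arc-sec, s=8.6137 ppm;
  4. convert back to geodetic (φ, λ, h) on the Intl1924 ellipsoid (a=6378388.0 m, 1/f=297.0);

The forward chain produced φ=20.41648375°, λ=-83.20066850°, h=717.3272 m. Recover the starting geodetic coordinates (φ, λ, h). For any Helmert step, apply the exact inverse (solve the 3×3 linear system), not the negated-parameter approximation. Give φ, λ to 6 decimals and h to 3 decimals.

φ=20.416255°, λ=-83.203639°, h=1393.020 m

start: φ=20.416484°, λ=-83.200668°, h=717.327 m
→ ECEF (a=6378388.000, f=1/297.0): X=708084.3848, Y=-5938763.3912, Z=2211244.1652
→ Helmert⁻¹: X=707736.9990, Y=-5938663.6585, Z=2211618.9105
→ Helmert⁻¹: X=707823.4051, Y=-5939193.7605, Z=2211428.2908
→ geod (Bowring, a=6378137.000): φ=20.41625500°, λ=-83.20363900°, h=1393.0200 m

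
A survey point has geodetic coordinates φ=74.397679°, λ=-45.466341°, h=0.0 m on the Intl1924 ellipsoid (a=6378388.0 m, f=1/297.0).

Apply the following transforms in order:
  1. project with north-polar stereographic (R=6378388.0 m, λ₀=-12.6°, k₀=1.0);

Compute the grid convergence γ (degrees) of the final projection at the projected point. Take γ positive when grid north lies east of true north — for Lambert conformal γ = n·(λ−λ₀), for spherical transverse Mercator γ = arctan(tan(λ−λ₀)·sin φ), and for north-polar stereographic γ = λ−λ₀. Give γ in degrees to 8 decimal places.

-32.86634100

start: φ=74.397679°, λ=-45.466341°, h=0.000 m
→ into stereo (λ₀=-12.6°): φ=74.39767900°, λ−λ₀=-32.86634100°
convergence γ = -32.86634100°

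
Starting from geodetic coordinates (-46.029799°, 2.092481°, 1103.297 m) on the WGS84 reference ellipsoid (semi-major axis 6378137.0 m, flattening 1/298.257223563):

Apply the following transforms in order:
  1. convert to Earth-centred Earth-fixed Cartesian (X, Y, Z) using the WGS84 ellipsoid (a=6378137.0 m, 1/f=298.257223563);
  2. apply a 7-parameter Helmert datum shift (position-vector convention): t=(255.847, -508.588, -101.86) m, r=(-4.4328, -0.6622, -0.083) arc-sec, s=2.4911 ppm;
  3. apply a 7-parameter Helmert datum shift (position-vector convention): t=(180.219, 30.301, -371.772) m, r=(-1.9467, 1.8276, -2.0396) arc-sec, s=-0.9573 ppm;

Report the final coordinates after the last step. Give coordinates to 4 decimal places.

X=4434163.2019 m, Y=161330.4434 m, Z=-4568852.5138 m

start: φ=-46.029799°, λ=2.092481°, h=1103.297 m
→ ECEF (a=6378137.000, f=1/298.257223563): X=4433744.4867, Y=161995.4043, Z=-4568341.8173
→ Helmert 7p (PV): X=4434026.1102, Y=161387.2580, Z=-4568444.3046
→ Helmert 7p (PV): X=4434163.2019, Y=161330.4434, Z=-4568852.5138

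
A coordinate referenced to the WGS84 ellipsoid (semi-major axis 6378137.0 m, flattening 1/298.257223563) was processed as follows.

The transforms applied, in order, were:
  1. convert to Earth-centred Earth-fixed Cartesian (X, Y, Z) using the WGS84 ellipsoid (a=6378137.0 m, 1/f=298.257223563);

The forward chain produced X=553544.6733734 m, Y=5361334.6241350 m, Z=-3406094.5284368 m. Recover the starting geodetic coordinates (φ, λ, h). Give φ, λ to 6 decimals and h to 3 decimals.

φ=-32.464692°, λ=84.105238°, h=3864.339 m

start: X=553544.6734, Y=5361334.6241, Z=-3406094.5284 m
→ geod (Bowring, a=6378137.000): φ=-32.46469200°, λ=84.10523800°, h=3864.3390 m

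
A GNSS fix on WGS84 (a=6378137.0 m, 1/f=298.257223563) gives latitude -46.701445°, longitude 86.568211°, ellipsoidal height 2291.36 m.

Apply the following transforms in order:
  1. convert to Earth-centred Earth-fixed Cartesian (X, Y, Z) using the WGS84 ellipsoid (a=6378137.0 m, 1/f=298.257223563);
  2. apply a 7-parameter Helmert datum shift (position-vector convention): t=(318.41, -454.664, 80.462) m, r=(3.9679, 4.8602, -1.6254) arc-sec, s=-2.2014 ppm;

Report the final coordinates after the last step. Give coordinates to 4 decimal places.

X=262639.0806 m, Y=4375235.4281 m, Z=-4620565.3059 m

start: φ=-46.701445°, λ=86.568211°, h=2291.360 m
→ ECEF (a=6378137.000, f=1/298.257223563): X=262395.6455, Y=4375612.9038, Z=-4620733.9304
→ Helmert 7p (PV): X=262639.0806, Y=4375235.4281, Z=-4620565.3059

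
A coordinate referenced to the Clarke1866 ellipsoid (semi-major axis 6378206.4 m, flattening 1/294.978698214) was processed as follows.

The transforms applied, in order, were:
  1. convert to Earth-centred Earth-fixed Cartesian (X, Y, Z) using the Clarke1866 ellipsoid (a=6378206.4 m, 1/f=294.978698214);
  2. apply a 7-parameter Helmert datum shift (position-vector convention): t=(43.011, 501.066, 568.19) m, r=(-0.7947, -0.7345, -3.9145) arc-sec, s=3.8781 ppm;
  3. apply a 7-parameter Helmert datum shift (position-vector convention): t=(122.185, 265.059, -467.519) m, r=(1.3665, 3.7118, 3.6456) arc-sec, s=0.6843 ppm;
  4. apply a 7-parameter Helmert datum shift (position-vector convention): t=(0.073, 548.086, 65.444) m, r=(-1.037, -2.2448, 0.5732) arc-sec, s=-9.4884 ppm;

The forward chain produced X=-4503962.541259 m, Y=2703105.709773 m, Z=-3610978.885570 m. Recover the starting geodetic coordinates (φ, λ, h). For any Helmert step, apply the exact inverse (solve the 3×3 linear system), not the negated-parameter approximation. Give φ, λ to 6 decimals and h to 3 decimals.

φ=-34.691747°, λ=149.042420°, h=2737.370 m

start: X=-4503962.5413, Y=2703105.7098, Z=-3610978.8856 m
→ Helmert⁻¹: X=-4504037.1387, Y=2702613.9379, Z=-3611015.9876
→ Helmert⁻¹: X=-4504043.5035, Y=2702402.7154, Z=-3610644.9530
→ Helmert⁻¹: X=-4504133.1817, Y=2701819.6048, Z=-3611172.6897
→ geod (Bowring, a=6378206.400): φ=-34.69174700°, λ=149.04242000°, h=2737.3700 m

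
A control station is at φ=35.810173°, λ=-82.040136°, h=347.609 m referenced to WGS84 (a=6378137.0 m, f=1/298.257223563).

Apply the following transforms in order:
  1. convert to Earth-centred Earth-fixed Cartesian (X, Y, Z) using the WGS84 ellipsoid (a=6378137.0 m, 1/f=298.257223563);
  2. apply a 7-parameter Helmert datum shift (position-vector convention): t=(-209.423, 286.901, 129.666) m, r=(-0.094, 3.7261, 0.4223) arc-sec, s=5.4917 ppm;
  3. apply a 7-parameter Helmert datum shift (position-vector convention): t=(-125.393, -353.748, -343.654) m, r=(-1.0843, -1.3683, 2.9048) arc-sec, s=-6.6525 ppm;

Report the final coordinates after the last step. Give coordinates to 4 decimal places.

start: φ=35.810173°, λ=-82.040136°, h=347.609 m
→ ECEF (a=6378137.000, f=1/298.257223563): X=717133.8472, Y=-5128738.2736, Z=3711334.5186
→ Helmert 7p (PV): X=717005.9073, Y=-5128476.3785, Z=3711473.9486
→ Helmert 7p (PV): X=716923.3469, Y=-5128766.4014, Z=3711137.3198

X=716923.3469 m, Y=-5128766.4014 m, Z=3711137.3198 m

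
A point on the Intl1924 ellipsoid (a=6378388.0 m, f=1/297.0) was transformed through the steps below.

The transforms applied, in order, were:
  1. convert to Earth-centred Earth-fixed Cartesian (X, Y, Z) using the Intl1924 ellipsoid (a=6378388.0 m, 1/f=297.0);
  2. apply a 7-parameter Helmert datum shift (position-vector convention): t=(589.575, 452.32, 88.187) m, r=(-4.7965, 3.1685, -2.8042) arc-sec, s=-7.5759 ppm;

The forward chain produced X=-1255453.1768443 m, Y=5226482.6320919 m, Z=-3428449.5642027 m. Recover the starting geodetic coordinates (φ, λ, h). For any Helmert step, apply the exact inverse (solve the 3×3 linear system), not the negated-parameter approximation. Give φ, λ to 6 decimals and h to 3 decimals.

start: X=-1255453.1768, Y=5226482.6321, Z=-3428449.5642 m
→ Helmert⁻¹: X=-1256070.6519, Y=5226132.5536, Z=-3428461.4916
→ geod (Bowring, a=6378388.000): φ=-32.70749200°, λ=103.51437900°, h=3150.9250 m

φ=-32.707492°, λ=103.514379°, h=3150.925 m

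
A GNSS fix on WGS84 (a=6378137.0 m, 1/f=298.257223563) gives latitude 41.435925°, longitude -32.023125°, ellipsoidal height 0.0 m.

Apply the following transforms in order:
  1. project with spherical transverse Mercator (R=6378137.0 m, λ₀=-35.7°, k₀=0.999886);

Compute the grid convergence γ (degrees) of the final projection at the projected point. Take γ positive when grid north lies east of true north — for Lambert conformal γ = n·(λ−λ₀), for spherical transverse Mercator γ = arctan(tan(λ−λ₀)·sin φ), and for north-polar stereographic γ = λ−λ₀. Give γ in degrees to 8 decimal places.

2.43516838

start: φ=41.435925°, λ=-32.023125°, h=0.000 m
→ into tm (λ₀=-35.7°): φ=41.43592500°, λ−λ₀=3.67687500°
convergence γ = 2.43516838°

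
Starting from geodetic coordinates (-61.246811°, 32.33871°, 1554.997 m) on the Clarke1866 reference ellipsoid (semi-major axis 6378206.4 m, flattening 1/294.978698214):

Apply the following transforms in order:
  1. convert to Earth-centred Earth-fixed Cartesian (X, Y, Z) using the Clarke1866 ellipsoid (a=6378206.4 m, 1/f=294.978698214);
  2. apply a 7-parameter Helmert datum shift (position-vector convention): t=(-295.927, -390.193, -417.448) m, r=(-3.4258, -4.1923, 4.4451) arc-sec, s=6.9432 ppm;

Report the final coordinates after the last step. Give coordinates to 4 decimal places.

start: φ=-61.246811°, λ=32.338710°, h=1554.997 m
→ ECEF (a=6378206.400, f=1/294.978698214): X=2599689.1500, Y=1645914.6356, Z=-5569791.4184
→ Helmert 7p (PV): X=2599489.0087, Y=1645499.3874, Z=-5570222.0367

X=2599489.0087 m, Y=1645499.3874 m, Z=-5570222.0367 m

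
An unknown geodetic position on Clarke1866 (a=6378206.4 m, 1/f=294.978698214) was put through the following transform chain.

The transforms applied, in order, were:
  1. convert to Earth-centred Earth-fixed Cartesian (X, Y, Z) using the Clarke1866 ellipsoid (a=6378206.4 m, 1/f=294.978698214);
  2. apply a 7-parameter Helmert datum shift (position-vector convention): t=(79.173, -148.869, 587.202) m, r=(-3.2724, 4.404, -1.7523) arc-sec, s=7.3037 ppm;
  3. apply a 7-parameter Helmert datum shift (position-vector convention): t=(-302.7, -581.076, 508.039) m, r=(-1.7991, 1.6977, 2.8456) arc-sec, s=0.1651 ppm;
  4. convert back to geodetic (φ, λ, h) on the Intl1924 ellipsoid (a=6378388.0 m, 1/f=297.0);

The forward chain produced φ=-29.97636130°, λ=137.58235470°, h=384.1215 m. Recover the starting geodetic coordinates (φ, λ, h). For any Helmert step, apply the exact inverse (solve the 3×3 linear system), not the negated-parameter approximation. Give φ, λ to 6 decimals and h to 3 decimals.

start: φ=-29.976361°, λ=137.582355°, h=384.121 m
→ ECEF (a=6378388.000, f=1/297.0): X=-4082610.0641, Y=3730241.5875, Z=-3168341.7007
→ Helmert⁻¹: X=-4082229.1373, Y=3730906.0050, Z=-3168850.2740
→ Helmert⁻¹: X=-4082242.5198, Y=3731043.2268, Z=-3169442.2951
→ geod (Bowring, a=6378206.400): φ=-29.98488800°, λ=137.57365500°, h=1385.5970 m

φ=-29.984888°, λ=137.573655°, h=1385.597 m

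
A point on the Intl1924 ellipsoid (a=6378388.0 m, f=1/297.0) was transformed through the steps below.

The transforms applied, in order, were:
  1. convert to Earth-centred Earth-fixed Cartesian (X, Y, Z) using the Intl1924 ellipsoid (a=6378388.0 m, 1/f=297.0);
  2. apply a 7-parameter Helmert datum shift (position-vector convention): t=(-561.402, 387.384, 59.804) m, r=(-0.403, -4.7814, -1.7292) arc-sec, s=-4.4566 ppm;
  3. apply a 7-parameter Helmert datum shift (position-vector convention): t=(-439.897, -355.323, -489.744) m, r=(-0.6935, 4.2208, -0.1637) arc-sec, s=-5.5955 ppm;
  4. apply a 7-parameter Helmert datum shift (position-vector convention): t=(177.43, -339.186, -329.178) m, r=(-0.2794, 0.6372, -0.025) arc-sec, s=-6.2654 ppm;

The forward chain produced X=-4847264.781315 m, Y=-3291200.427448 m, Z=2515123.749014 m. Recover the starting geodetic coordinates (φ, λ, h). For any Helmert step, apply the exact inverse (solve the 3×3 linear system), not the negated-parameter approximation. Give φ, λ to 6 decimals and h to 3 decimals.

φ=23.382131°, λ=-145.821538°, h=624.306 m

start: X=-4847264.7813, Y=-3291200.4274, Z=2515123.7490 m
→ Helmert⁻¹: X=-4847479.9546, Y=-3290885.8550, Z=2515449.2547
→ Helmert⁻¹: X=-4847116.0496, Y=-3290561.2499, Z=2515842.8266
→ Helmert⁻¹: X=-4846490.3362, Y=-3291008.8460, Z=2515900.1505
→ geod (Bowring, a=6378388.000): φ=23.38213100°, λ=-145.82153800°, h=624.3060 m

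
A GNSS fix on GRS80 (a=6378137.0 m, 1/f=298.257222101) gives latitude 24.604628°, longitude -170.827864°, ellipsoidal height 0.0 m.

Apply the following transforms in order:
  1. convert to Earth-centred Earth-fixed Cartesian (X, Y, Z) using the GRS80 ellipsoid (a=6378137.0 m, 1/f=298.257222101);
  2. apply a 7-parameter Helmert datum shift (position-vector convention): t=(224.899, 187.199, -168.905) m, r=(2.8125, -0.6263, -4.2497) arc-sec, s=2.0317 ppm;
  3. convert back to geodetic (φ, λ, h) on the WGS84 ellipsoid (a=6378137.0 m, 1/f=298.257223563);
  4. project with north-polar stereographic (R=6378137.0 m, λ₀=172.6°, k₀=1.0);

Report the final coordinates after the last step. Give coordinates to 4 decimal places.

E=2335303.0324 m, N=-7848714.9981 m

start: φ=24.604628°, λ=-170.827864°, h=0.000 m
→ ECEF (a=6378137.000, f=1/298.257222101): X=-5728195.8556, Y=-924906.7037, Z=2639318.8625
→ Helmert 7p (PV): X=-5728009.6646, Y=-924639.3531, Z=2639125.3152
→ geod (Bowring, a=6378137.000): φ=24.60389036°, λ=-170.83017723°, h=-286.4468 m
→ stereo (R=6378137.0, λ₀=172.6°): E=2335303.0324, N=-7848714.9981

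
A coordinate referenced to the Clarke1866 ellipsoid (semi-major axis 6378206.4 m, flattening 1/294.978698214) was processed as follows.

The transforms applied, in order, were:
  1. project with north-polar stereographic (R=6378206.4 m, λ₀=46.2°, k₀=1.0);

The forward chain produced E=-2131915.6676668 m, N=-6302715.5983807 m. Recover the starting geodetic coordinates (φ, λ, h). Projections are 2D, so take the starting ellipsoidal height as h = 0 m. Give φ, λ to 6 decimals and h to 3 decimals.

φ=34.908519°, λ=27.511712°, h=0.000 m

start: E=-2131915.6677, N=-6302715.5984 m
→ stereo⁻¹: φ=34.90851900°, λ=27.51171200°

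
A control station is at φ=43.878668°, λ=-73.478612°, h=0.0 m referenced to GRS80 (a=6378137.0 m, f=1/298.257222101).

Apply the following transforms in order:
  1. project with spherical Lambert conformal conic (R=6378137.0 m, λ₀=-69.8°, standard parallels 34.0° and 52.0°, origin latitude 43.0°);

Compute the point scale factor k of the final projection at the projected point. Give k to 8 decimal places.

start: φ=43.878668°, λ=-73.478612°, h=0.000 m
→ into lcc (λ₀=-69.8°): φ=43.87866800°, λ−λ₀=-3.67861200°
scale k = 0.98772313

0.98772313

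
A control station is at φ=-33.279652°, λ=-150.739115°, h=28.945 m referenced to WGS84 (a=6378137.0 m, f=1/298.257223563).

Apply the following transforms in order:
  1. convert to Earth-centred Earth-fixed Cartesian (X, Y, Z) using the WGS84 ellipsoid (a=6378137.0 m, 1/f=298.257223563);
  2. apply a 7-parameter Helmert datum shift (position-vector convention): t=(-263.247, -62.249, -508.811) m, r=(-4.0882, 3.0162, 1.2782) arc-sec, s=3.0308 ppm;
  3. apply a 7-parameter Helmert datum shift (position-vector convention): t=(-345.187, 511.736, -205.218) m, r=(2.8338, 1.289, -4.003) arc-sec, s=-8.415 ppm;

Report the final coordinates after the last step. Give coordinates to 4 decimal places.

start: φ=-33.279652°, λ=-150.739115°, h=28.945 m
→ ECEF (a=6378137.000, f=1/298.257223563): X=-4656489.7492, Y=-2608921.7664, Z=-3479944.8577
→ Helmert 7p (PV): X=-4656801.8291, Y=-2609089.7516, Z=-3480344.4145
→ Helmert 7p (PV): X=-4657180.2129, Y=-2608417.8710, Z=-3480527.0892

X=-4657180.2129 m, Y=-2608417.8710 m, Z=-3480527.0892 m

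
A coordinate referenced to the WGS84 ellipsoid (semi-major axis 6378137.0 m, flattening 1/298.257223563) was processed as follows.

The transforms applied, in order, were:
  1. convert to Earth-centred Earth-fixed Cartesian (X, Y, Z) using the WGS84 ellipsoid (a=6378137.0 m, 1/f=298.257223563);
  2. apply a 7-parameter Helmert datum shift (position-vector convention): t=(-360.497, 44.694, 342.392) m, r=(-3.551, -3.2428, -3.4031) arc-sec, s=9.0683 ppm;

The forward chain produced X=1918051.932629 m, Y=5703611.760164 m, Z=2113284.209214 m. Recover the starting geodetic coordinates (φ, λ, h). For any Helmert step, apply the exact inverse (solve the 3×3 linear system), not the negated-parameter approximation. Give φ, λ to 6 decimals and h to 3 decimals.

φ=19.468912°, λ=71.410010°, h=1898.263 m

start: X=1918051.9326, Y=5703611.7602, Z=2113284.2092 m
→ Helmert⁻¹: X=1918334.1520, Y=5703510.6183, Z=2112990.6876
→ geod (Bowring, a=6378137.000): φ=19.46891200°, λ=71.41001000°, h=1898.2630 m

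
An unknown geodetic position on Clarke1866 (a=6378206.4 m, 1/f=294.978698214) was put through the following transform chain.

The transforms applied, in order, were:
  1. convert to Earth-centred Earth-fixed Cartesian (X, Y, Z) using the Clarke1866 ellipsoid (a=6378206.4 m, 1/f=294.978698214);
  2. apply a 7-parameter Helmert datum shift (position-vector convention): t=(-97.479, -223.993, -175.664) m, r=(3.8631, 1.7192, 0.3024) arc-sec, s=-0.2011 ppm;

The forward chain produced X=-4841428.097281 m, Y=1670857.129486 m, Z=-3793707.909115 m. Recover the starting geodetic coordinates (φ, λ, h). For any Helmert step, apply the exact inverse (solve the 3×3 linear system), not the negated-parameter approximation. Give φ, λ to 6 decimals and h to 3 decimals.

start: X=-4841428.0973, Y=1670857.1295, Z=-3793707.9091 m
→ Helmert⁻¹: X=-4841297.5227, Y=1671017.5064, Z=-3793604.6560
→ geod (Bowring, a=6378206.400): φ=-36.71399000°, λ=160.95742400°, h=3010.2150 m

φ=-36.713990°, λ=160.957424°, h=3010.215 m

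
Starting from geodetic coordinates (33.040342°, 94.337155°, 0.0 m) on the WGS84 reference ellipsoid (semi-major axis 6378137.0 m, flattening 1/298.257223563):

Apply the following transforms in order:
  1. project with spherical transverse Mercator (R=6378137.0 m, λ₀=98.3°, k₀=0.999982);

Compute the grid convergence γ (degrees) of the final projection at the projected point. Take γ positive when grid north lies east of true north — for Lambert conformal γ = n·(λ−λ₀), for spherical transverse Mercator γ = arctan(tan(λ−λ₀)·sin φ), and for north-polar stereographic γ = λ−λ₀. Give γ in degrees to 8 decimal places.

start: φ=33.040342°, λ=94.337155°, h=0.000 m
→ into tm (λ₀=98.3°): φ=33.04034200°, λ−λ₀=-3.96284500°
convergence γ = -2.16308334°

-2.16308334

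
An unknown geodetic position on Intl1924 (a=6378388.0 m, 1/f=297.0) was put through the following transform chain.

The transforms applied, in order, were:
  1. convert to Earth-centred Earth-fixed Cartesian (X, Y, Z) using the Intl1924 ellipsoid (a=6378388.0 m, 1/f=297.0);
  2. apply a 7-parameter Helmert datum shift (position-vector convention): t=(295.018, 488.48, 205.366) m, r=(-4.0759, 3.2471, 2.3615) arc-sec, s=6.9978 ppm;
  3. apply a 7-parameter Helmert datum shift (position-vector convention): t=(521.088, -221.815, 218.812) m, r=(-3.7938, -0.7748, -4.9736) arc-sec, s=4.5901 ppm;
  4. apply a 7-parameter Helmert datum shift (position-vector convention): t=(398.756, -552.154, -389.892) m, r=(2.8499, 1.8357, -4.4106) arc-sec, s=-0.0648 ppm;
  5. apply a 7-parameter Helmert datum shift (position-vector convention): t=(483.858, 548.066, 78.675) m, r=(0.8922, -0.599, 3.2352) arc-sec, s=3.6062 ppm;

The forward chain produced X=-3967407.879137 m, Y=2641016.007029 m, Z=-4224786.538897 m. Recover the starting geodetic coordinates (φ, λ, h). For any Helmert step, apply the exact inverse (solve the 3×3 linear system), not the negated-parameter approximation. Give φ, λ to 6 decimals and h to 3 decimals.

φ=-41.740118°, λ=146.362809°, h=1010.286 m

start: X=-3967407.8791, Y=2641016.0070, Z=-4224786.5389 m
→ Helmert⁻¹: X=-3967848.2818, Y=2640502.3789, Z=-4224849.8770
→ Helmert⁻¹: X=-3968266.1689, Y=2640911.4807, Z=-4224532.0639
→ Helmert⁻¹: X=-3968848.5932, Y=2641103.1768, Z=-4224667.9982
→ Helmert⁻¹: X=-3969019.0936, Y=2640725.1445, Z=-4224854.0993
→ geod (Bowring, a=6378388.000): φ=-41.74011800°, λ=146.36280900°, h=1010.2860 m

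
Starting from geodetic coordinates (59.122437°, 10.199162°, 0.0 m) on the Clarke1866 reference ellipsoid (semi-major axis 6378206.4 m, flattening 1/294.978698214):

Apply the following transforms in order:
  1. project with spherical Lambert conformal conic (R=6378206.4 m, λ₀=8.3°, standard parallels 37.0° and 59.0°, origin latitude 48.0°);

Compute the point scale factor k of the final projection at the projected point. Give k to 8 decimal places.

start: φ=59.122437°, λ=10.199162°, h=0.000 m
→ into lcc (λ₀=8.3°): φ=59.12243700°, λ−λ₀=1.89916200°
scale k = 1.00045683

1.00045683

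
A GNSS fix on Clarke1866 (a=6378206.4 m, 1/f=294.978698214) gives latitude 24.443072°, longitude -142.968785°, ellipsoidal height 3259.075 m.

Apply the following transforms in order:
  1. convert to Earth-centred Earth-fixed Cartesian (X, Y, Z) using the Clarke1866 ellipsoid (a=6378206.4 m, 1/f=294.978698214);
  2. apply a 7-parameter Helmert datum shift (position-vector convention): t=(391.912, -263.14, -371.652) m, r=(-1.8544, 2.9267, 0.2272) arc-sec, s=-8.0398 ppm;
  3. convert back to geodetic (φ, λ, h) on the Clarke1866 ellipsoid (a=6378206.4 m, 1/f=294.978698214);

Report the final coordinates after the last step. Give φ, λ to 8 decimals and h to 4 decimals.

start: φ=24.443072°, λ=-142.968785°, h=3259.075 m
→ ECEF (a=6378206.400, f=1/294.978698214): X=-4640466.2736, Y=-3500807.5226, Z=2624235.9632
→ Helmert 7p (PV): X=-4639995.9620, Y=-3501024.0355, Z=2623940.5294
→ geod (Bowring, a=6378206.400): φ=24.44155987°, λ=-142.96428928°, h=2913.7518 m

φ=24.44155987°, λ=-142.96428928°, h=2913.7518 m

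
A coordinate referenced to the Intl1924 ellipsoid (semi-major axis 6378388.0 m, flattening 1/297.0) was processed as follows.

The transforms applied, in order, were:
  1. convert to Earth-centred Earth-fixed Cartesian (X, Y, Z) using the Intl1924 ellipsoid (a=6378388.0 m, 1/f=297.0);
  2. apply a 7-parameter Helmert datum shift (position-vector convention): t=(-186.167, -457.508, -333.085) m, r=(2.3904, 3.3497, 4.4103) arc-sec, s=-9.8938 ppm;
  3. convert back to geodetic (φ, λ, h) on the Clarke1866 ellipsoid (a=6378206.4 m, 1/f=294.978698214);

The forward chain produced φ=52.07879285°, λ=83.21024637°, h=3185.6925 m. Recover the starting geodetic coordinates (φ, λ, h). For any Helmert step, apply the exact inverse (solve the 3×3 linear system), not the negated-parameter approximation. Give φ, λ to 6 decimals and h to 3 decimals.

start: φ=52.078793°, λ=83.210246°, h=3185.692 m
→ ECEF (a=6378206.400, f=1/294.978698214): X=464646.2612, Y=3902576.5445, Z=5010505.4441
→ Helmert⁻¹: X=464839.1075, Y=3903120.8003, Z=5010850.4215
→ geod (Bowring, a=6378388.000): φ=52.07542900°, λ=83.20839300°, h=3531.3180 m

φ=52.075429°, λ=83.208393°, h=3531.318 m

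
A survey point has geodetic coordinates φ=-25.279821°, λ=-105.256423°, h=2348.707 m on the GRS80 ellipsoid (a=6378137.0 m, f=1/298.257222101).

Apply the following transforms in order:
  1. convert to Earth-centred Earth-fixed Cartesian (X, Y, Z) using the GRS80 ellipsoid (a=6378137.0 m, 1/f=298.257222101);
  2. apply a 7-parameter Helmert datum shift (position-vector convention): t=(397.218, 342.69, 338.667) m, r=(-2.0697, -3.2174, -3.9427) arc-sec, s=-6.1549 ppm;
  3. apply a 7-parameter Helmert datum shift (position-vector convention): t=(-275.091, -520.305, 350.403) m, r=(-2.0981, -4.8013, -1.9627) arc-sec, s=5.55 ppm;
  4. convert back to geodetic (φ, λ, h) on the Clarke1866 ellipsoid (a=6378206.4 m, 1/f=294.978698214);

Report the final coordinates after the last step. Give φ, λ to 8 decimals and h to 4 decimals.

φ=-25.27478302°, λ=-105.25527924°, h=2150.2117 m

start: φ=-25.279821°, λ=-105.256423°, h=2348.707 m
→ ECEF (a=6378137.000, f=1/298.257222101): X=-1519095.5126, Y=-5569517.4164, Z=-2708138.3241
→ Helmert 7p (PV): X=-1518753.1617, Y=-5569138.5834, Z=-2707750.7989
→ Helmert 7p (PV): X=-1519026.6452, Y=-5569702.8885, Z=-2707394.1278
→ geod (Bowring, a=6378206.400): φ=-25.27478302°, λ=-105.25527924°, h=2150.2117 m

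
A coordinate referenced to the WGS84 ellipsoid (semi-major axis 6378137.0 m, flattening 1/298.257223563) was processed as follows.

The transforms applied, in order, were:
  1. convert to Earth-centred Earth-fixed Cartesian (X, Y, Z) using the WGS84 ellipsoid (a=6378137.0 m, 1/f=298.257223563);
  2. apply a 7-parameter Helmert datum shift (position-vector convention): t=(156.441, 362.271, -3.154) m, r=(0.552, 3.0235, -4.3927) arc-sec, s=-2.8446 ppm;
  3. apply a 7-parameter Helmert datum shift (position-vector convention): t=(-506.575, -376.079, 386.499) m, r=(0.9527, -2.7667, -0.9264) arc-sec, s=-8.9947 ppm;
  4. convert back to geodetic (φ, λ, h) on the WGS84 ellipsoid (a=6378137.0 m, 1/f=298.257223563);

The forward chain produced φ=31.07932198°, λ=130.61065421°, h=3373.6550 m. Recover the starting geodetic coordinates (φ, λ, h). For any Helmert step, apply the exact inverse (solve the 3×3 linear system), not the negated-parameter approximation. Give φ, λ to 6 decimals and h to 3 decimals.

φ=31.077007°, λ=130.609123°, h=3064.918 m

start: φ=31.079322°, λ=130.610654°, h=3373.655 m
→ ECEF (a=6378137.000, f=1/298.257223563): X=-3560732.3203, Y=4152814.5951, Z=3275170.2476
→ Helmert⁻¹: X=-3560232.4956, Y=4153227.1669, Z=3274841.7762
→ Helmert⁻¹: X=-3560535.5074, Y=4152809.6465, Z=3274790.9407
→ geod (Bowring, a=6378137.000): φ=31.07700700°, λ=130.60912300°, h=3064.9180 m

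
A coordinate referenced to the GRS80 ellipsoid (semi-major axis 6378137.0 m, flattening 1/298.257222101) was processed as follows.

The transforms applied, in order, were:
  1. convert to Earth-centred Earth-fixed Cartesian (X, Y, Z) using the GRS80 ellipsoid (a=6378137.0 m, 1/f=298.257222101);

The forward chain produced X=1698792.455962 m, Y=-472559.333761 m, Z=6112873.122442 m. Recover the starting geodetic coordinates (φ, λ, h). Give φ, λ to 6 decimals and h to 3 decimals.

start: X=1698792.4560, Y=-472559.3338, Z=6112873.1224 m
→ geod (Bowring, a=6378137.000): φ=74.01161300°, λ=-15.54516700°, h=3721.2390 m

φ=74.011613°, λ=-15.545167°, h=3721.239 m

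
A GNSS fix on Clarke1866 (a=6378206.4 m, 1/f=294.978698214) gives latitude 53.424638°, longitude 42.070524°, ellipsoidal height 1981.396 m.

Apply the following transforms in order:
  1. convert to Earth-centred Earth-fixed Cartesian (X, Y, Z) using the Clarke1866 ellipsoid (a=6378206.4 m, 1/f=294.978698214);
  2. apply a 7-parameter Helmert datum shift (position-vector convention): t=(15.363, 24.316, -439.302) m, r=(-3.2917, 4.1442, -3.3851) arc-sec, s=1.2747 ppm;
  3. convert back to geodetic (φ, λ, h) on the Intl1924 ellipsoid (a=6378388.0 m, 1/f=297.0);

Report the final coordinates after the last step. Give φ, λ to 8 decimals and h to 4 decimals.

φ=53.41936093°, λ=42.06957644°, h=1376.7228 m

start: φ=53.424638°, λ=42.070524°, h=1981.396 m
→ ECEF (a=6378206.400, f=1/294.978698214): X=2828350.3754, Y=2552968.8875, Z=5100232.0540
→ Helmert 7p (PV): X=2828513.7138, Y=2553031.4331, Z=5099701.6851
→ geod (Bowring, a=6378388.000): φ=53.41936093°, λ=42.06957644°, h=1376.7228 m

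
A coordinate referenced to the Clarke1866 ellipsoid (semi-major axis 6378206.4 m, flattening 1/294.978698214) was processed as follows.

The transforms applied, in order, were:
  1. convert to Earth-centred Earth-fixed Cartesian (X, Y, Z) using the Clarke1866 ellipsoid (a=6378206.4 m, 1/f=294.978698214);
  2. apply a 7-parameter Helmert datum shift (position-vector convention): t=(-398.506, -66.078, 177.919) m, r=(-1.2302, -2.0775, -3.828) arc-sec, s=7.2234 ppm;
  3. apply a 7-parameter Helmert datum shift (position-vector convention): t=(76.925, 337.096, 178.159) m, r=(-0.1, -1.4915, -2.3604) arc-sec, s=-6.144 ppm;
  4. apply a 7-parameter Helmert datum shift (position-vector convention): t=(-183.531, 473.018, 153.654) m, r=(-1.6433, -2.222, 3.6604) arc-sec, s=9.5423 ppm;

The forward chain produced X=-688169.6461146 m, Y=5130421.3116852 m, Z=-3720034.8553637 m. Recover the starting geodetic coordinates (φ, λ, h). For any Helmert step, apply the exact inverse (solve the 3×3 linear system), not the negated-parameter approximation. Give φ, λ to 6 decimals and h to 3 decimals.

start: X=-688169.6461, Y=5130421.3117, Z=-3720034.8554 m
→ Helmert⁻¹: X=-687928.5887, Y=5129941.1886, Z=-3720104.7298
→ Helmert⁻¹: X=-688095.3434, Y=5129629.5385, Z=-3720298.2839
→ Helmert⁻¹: X=-687824.5418, Y=5129667.9870, Z=-3720411.8066
→ geod (Bowring, a=6378206.400): φ=-35.89462400°, λ=97.63709700°, h=3199.3450 m

φ=-35.894624°, λ=97.637097°, h=3199.345 m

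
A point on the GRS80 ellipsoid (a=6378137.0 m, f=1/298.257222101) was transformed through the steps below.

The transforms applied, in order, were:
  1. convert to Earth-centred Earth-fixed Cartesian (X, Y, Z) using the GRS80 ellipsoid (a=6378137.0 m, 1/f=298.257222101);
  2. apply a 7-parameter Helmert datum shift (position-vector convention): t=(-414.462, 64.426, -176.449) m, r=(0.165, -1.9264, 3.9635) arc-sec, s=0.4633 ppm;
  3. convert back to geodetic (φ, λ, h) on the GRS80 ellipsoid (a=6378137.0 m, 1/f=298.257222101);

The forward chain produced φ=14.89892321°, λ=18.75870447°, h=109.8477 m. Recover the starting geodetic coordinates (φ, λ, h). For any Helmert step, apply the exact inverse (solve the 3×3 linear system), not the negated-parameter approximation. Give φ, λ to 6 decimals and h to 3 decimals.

φ=14.899076°, λ=18.755764°, h=511.397 m

start: φ=14.898923°, λ=18.758704°, h=109.848 m
→ ECEF (a=6378137.000, f=1/298.257222101): X=5837693.8783, Y=1982619.1658, Z=1629322.9548
→ Helmert⁻¹: X=5838158.9474, Y=1982442.9411, Z=1629442.5378
→ geod (Bowring, a=6378137.000): φ=14.89907600°, λ=18.75576400°, h=511.3970 m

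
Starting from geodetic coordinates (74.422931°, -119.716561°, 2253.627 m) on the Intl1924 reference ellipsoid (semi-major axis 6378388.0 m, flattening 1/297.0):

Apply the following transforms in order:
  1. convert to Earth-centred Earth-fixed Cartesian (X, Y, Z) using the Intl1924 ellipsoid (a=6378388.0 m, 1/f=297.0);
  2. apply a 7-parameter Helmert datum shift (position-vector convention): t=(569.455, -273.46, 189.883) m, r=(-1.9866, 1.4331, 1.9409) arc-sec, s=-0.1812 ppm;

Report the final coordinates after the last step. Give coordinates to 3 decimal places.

X=-851393.997 m, Y=-1492969.934 m, Z=6124309.492 m

start: φ=74.422931°, λ=-119.716561°, h=2253.627 m
→ ECEF (a=6378388.000, f=1/297.0): X=-852020.2022, Y=-1492747.7108, Z=6124100.4224
→ Helmert 7p (PV): X=-851393.9970, Y=-1492969.9345, Z=6124309.4925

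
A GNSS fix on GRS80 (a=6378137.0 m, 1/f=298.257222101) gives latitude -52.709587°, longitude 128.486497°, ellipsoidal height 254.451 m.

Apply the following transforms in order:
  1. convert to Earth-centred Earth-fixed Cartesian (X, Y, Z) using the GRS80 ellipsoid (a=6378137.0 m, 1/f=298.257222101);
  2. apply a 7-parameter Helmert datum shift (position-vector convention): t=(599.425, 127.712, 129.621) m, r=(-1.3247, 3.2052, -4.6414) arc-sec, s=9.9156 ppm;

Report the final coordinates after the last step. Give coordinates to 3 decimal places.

start: φ=-52.709587°, λ=128.486497°, h=254.451 m
→ ECEF (a=6378137.000, f=1/298.257222101): X=-2410032.7073, Y=3031292.4474, Z=-5051231.0407
→ Helmert 7p (PV): X=-2409467.4611, Y=3031472.0070, Z=-5051133.5234

X=-2409467.461 m, Y=3031472.007 m, Z=-5051133.523 m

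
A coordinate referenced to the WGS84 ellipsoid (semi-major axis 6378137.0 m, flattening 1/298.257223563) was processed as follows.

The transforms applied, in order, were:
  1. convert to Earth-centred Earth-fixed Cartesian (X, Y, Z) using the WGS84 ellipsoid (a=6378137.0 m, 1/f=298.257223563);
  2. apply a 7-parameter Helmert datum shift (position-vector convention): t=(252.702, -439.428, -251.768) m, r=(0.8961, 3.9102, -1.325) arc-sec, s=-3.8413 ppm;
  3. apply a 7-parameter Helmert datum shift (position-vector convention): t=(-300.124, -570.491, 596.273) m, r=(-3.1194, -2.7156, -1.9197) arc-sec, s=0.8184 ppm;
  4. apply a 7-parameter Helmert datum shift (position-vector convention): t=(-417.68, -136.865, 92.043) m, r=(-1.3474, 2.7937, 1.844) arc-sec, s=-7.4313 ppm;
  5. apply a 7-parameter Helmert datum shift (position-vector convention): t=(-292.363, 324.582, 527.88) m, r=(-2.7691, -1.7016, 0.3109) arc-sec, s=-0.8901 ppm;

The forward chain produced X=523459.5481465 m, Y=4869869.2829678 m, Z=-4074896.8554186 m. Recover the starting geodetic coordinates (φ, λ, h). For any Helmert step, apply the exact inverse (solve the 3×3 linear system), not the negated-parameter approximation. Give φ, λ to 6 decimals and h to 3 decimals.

start: X=523459.5481, Y=4869869.2830, Z=-4074896.8554 m
→ Helmert⁻¹: X=523726.0971, Y=4869602.9577, Z=-4075367.3092
→ Helmert⁻¹: X=524246.4069, Y=4869797.9471, Z=-4075450.7265
→ Helmert⁻¹: X=524447.1100, Y=4870430.9753, Z=-4075976.9114
→ Helmert⁻¹: X=524242.3969, Y=4870874.7747, Z=-4075752.0225
→ geod (Bowring, a=6378137.000): φ=-39.94816100°, λ=83.85701800°, h=3391.0870 m

φ=-39.948161°, λ=83.857018°, h=3391.087 m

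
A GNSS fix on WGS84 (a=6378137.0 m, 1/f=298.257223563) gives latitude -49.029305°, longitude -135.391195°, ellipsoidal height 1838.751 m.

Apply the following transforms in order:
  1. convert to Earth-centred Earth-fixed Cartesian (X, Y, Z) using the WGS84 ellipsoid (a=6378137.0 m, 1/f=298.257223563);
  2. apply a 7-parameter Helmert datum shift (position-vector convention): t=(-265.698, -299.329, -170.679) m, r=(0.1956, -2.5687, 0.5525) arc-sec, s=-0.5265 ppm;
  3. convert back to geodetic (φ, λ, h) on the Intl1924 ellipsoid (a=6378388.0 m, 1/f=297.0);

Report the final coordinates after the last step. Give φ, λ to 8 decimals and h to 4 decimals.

φ=-49.02895972°, λ=-135.39015032°, h=2027.3357 m

start: φ=-49.029305°, λ=-135.391195°, h=1838.751 m
→ ECEF (a=6378137.000, f=1/298.257223563): X=-2983777.3306, Y=-2943308.6876, Z=-4794084.5609
→ Helmert 7p (PV): X=-2983973.8710, Y=-2943609.9131, Z=-4794292.6651
→ geod (Bowring, a=6378388.000): φ=-49.02895972°, λ=-135.39015032°, h=2027.3357 m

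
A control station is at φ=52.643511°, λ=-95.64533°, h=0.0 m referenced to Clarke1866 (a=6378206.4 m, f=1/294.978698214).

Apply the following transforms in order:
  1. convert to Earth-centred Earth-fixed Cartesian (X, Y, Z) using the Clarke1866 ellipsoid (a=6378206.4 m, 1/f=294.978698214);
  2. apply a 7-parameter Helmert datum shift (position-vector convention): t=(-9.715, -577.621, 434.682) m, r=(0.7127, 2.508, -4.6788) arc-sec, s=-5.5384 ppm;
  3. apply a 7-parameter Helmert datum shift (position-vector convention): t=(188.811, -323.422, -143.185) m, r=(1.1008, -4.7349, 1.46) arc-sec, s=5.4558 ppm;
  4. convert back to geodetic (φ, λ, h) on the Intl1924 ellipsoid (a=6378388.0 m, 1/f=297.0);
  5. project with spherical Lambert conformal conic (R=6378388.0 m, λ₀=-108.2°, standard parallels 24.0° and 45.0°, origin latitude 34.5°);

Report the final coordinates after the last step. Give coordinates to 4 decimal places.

start: φ=52.643511°, λ=-95.645330°, h=0.000 m
→ ECEF (a=6378206.400, f=1/294.978698214): X=-381521.3087, Y=-3859610.8334, Z=5046366.8624
→ Helmert 7p (PV): X=-381555.1004, Y=-3860175.8606, Z=5046764.8987
→ Helmert 7p (PV): X=-381456.8989, Y=-3860549.9776, Z=5046619.8878
→ geod (Bowring, a=6378388.000): φ=52.63698937°, λ=-95.64301886°, h=490.3293 m
→ lcc (R=6378388.0, λ₀=-108.2°): E=878245.6335, N=2074990.8007

E=878245.6335 m, N=2074990.8007 m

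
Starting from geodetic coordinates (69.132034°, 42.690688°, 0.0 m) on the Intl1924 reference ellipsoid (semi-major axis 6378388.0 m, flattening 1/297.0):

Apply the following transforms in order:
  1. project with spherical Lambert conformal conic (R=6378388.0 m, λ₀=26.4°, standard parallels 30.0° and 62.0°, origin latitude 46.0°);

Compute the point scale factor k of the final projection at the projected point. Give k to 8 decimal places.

1.05664211

start: φ=69.132034°, λ=42.690688°, h=0.000 m
→ into lcc (λ₀=26.4°): φ=69.13203400°, λ−λ₀=16.29068800°
scale k = 1.05664211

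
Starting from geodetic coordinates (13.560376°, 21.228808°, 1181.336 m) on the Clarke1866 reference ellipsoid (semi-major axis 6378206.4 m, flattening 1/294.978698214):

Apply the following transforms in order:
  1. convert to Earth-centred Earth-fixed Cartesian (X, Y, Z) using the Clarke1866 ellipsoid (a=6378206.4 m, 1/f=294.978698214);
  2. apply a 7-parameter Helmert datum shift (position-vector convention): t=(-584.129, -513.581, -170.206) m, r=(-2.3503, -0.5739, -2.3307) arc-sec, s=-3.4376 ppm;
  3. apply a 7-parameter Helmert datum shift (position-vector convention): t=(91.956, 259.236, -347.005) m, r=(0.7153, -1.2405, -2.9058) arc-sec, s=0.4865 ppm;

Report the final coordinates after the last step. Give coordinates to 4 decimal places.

start: φ=13.560376°, λ=21.228808°, h=1181.336 m
→ ECEF (a=6378206.400, f=1/294.978698214): X=5781801.8682, Y=2245958.2155, Z=1485928.2002
→ Helmert 7p (PV): X=5781219.1075, Y=2245388.5137, Z=1485743.3814
→ Helmert 7p (PV): X=5781336.5731, Y=2245562.2455, Z=1485439.6549

X=5781336.5731 m, Y=2245562.2455 m, Z=1485439.6549 m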